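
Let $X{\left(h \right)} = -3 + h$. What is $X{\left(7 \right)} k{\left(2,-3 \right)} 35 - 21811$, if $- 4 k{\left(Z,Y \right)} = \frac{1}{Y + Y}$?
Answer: $- \frac{130831}{6} \approx -21805.0$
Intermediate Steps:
$k{\left(Z,Y \right)} = - \frac{1}{8 Y}$ ($k{\left(Z,Y \right)} = - \frac{1}{4 \left(Y + Y\right)} = - \frac{1}{4 \cdot 2 Y} = - \frac{\frac{1}{2} \frac{1}{Y}}{4} = - \frac{1}{8 Y}$)
$X{\left(7 \right)} k{\left(2,-3 \right)} 35 - 21811 = \left(-3 + 7\right) \left(- \frac{1}{8 \left(-3\right)}\right) 35 - 21811 = 4 \left(\left(- \frac{1}{8}\right) \left(- \frac{1}{3}\right)\right) 35 - 21811 = 4 \cdot \frac{1}{24} \cdot 35 - 21811 = \frac{1}{6} \cdot 35 - 21811 = \frac{35}{6} - 21811 = - \frac{130831}{6}$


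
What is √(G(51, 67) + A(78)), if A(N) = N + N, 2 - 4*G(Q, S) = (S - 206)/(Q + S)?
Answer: 3*√970314/236 ≈ 12.522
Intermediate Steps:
G(Q, S) = ½ - (-206 + S)/(4*(Q + S)) (G(Q, S) = ½ - (S - 206)/(4*(Q + S)) = ½ - (-206 + S)/(4*(Q + S)))
A(N) = 2*N
√(G(51, 67) + A(78)) = √((206 + 67 + 2*51)/(4*(51 + 67)) + 2*78) = √((¼)*(206 + 67 + 102)/118 + 156) = √((¼)*(1/118)*375 + 156) = √(375/472 + 156) = √(74007/472) = 3*√970314/236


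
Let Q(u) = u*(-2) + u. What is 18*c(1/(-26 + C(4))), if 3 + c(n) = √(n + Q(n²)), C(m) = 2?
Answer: -54 + 15*I/4 ≈ -54.0 + 3.75*I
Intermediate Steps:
Q(u) = -u (Q(u) = -2*u + u = -u)
c(n) = -3 + √(n - n²)
18*c(1/(-26 + C(4))) = 18*(-3 + √((1 - 1/(-26 + 2))/(-26 + 2))) = 18*(-3 + √((1 - 1/(-24))/(-24))) = 18*(-3 + √(-(1 - 1*(-1/24))/24)) = 18*(-3 + √(-(1 + 1/24)/24)) = 18*(-3 + √(-1/24*25/24)) = 18*(-3 + √(-25/576)) = 18*(-3 + 5*I/24) = -54 + 15*I/4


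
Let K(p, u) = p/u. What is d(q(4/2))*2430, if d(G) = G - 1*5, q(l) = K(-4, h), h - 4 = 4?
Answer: -13365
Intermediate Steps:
h = 8 (h = 4 + 4 = 8)
q(l) = -½ (q(l) = -4/8 = -4*⅛ = -½)
d(G) = -5 + G (d(G) = G - 5 = -5 + G)
d(q(4/2))*2430 = (-5 - ½)*2430 = -11/2*2430 = -13365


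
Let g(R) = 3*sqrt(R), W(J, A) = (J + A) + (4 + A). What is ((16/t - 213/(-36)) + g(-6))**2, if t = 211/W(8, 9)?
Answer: 83993785/6411024 + 20741*I*sqrt(6)/422 ≈ 13.101 + 120.39*I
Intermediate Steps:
W(J, A) = 4 + J + 2*A (W(J, A) = (A + J) + (4 + A) = 4 + J + 2*A)
t = 211/30 (t = 211/(4 + 8 + 2*9) = 211/(4 + 8 + 18) = 211/30 ≈ 7.0333)
((16/t - 213/(-36)) + g(-6))**2 = ((16/(211/30) - 213/(-36)) + 3*sqrt(-6))**2 = ((16*(30/211) - 213*(-1/36)) + 3*(I*sqrt(6)))**2 = ((480/211 + 71/12) + 3*I*sqrt(6))**2 = (20741/2532 + 3*I*sqrt(6))**2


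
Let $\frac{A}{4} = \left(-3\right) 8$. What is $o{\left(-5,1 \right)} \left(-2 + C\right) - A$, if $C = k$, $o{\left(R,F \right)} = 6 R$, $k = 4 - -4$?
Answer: $-84$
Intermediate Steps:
$k = 8$ ($k = 4 + 4 = 8$)
$C = 8$
$A = -96$ ($A = 4 \left(\left(-3\right) 8\right) = 4 \left(-24\right) = -96$)
$o{\left(-5,1 \right)} \left(-2 + C\right) - A = 6 \left(-5\right) \left(-2 + 8\right) - -96 = \left(-30\right) 6 + 96 = -180 + 96 = -84$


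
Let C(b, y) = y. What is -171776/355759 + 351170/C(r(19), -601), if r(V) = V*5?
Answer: -125035125406/213811159 ≈ -584.79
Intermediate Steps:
r(V) = 5*V
-171776/355759 + 351170/C(r(19), -601) = -171776/355759 + 351170/(-601) = -171776*1/355759 + 351170*(-1/601) = -171776/355759 - 351170/601 = -125035125406/213811159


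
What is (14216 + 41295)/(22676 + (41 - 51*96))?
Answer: 55511/17821 ≈ 3.1149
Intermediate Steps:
(14216 + 41295)/(22676 + (41 - 51*96)) = 55511/(22676 + (41 - 4896)) = 55511/(22676 - 4855) = 55511/17821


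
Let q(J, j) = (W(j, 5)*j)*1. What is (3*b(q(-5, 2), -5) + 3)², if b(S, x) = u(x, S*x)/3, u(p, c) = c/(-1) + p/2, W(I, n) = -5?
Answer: 9801/4 ≈ 2450.3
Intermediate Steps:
u(p, c) = p/2 - c (u(p, c) = c*(-1) + p*(½) = -c + p/2 = p/2 - c)
q(J, j) = -5*j (q(J, j) = -5*j*1 = -5*j)
b(S, x) = x/6 - S*x/3 (b(S, x) = (x/2 - S*x)/3 = (x/2 - S*x)*(⅓) = x/6 - S*x/3)
(3*b(q(-5, 2), -5) + 3)² = (3*((⅙)*(-5)*(1 - (-10)*2)) + 3)² = (3*((⅙)*(-5)*(1 - 2*(-10))) + 3)² = (3*((⅙)*(-5)*(1 + 20)) + 3)² = (3*((⅙)*(-5)*21) + 3)² = (3*(-35/2) + 3)² = (-105/2 + 3)² = (-99/2)² = 9801/4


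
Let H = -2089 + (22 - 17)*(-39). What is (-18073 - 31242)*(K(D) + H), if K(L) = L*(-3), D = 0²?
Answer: 112635460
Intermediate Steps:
D = 0
H = -2284 (H = -2089 + 5*(-39) = -2089 - 195 = -2284)
K(L) = -3*L
(-18073 - 31242)*(K(D) + H) = (-18073 - 31242)*(-3*0 - 2284) = -49315*(0 - 2284) = -49315*(-2284) = 112635460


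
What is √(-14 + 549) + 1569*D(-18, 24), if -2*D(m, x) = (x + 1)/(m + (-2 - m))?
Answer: 39225/4 + √535 ≈ 9829.4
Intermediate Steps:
D(m, x) = ¼ + x/4 (D(m, x) = -(x + 1)/(2*(m + (-2 - m))) = -(1 + x)/(2*(-2)) = -(1 + x)*(-1)/(2*2) = -(-½ - x/2)/2 = ¼ + x/4)
√(-14 + 549) + 1569*D(-18, 24) = √(-14 + 549) + 1569*(¼ + (¼)*24) = √535 + 1569*(¼ + 6) = √535 + 1569*(25/4) = √535 + 39225/4 = 39225/4 + √535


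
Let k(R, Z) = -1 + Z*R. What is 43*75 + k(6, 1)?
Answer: 3230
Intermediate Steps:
k(R, Z) = -1 + R*Z
43*75 + k(6, 1) = 43*75 + (-1 + 6*1) = 3225 + (-1 + 6) = 3225 + 5 = 3230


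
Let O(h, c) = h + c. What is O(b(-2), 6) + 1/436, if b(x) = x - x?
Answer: 2617/436 ≈ 6.0023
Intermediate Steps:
b(x) = 0
O(h, c) = c + h
O(b(-2), 6) + 1/436 = (6 + 0) + 1/436 = 6 + 1/436 = 2617/436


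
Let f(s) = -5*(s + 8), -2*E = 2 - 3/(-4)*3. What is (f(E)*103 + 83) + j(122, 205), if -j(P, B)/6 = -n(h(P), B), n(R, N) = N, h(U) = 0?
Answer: -13701/8 ≈ -1712.6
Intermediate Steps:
E = -17/8 (E = -(2 - 3/(-4)*3)/2 = -(2 - 3*(-¼)*3)/2 = -(2 + (¾)*3)/2 = -(2 + 9/4)/2 = -½*17/4 = -17/8 ≈ -2.1250)
j(P, B) = 6*B (j(P, B) = -(-6)*B = 6*B)
f(s) = -40 - 5*s (f(s) = -5*(8 + s) = -40 - 5*s)
(f(E)*103 + 83) + j(122, 205) = ((-40 - 5*(-17/8))*103 + 83) + 6*205 = ((-40 + 85/8)*103 + 83) + 1230 = (-235/8*103 + 83) + 1230 = (-24205/8 + 83) + 1230 = -23541/8 + 1230 = -13701/8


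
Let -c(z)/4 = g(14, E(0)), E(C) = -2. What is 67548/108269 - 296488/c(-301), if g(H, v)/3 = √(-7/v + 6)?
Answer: 67548/108269 + 74122*√38/57 ≈ 8016.7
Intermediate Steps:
g(H, v) = 3*√(6 - 7/v) (g(H, v) = 3*√(-7/v + 6) = 3*√(6 - 7/v))
c(z) = -6*√38 (c(z) = -12*√(6 - 7/(-2)) = -12*√(6 - 7*(-½)) = -12*√(6 + 7/2) = -12*√(19/2) = -12*√38/2 = -6*√38)
67548/108269 - 296488/c(-301) = 67548/108269 - 296488*(-√38/228) = 67548*(1/108269) - (-74122)*√38/57 = 67548/108269 + 74122*√38/57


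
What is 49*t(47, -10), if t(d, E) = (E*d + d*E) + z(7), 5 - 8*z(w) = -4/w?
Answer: -368207/8 ≈ -46026.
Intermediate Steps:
z(w) = 5/8 + 1/(2*w) (z(w) = 5/8 - (-1)/(2*w) = 5/8 + 1/(2*w))
t(d, E) = 39/56 + 2*E*d (t(d, E) = (E*d + d*E) + (1/8)*(4 + 5*7)/7 = (E*d + E*d) + (1/8)*(1/7)*(4 + 35) = 2*E*d + (1/8)*(1/7)*39 = 2*E*d + 39/56 = 39/56 + 2*E*d)
49*t(47, -10) = 49*(39/56 + 2*(-10)*47) = 49*(39/56 - 940) = 49*(-52601/56) = -368207/8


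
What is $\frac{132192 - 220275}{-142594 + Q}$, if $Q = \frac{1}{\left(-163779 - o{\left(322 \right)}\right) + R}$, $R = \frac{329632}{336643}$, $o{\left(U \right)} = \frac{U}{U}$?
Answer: $\frac{4856461569959364}{7861928875451995} \approx 0.61772$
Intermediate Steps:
$o{\left(U \right)} = 1$
$R = \frac{329632}{336643}$ ($R = 329632 \cdot \frac{1}{336643} = \frac{329632}{336643} \approx 0.97917$)
$Q = - \frac{336643}{55135060908}$ ($Q = \frac{1}{\left(-163779 - 1\right) + \frac{329632}{336643}} = \frac{1}{-163780 + \frac{329632}{336643}} = \frac{1}{- \frac{55135060908}{336643}} = - \frac{336643}{55135060908} \approx -6.1058 \cdot 10^{-6}$)
$\frac{132192 - 220275}{-142594 + Q} = \frac{132192 - 220275}{-142594 - \frac{336643}{55135060908}} = - \frac{88083}{- \frac{7861928875451995}{55135060908}} = \left(-88083\right) \left(- \frac{55135060908}{7861928875451995}\right) = \frac{4856461569959364}{7861928875451995}$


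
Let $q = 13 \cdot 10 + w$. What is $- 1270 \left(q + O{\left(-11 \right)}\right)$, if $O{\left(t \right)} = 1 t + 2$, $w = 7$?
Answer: $-162560$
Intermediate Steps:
$q = 137$ ($q = 13 \cdot 10 + 7 = 130 + 7 = 137$)
$O{\left(t \right)} = 2 + t$ ($O{\left(t \right)} = t + 2 = 2 + t$)
$- 1270 \left(q + O{\left(-11 \right)}\right) = - 1270 \left(137 + \left(2 - 11\right)\right) = - 1270 \left(137 - 9\right) = \left(-1270\right) 128 = -162560$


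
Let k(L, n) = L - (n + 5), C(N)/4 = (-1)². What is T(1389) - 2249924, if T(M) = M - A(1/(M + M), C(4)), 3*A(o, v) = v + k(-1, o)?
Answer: -18739285133/8334 ≈ -2.2485e+6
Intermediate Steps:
C(N) = 4 (C(N) = 4*(-1)² = 4*1 = 4)
k(L, n) = -5 + L - n (k(L, n) = L - (5 + n) = L + (-5 - n) = -5 + L - n)
A(o, v) = -2 - o/3 + v/3 (A(o, v) = (v + (-5 - 1 - o))/3 = (v + (-6 - o))/3 = (-6 + v - o)/3 = -2 - o/3 + v/3)
T(M) = ⅔ + M + 1/(6*M) (T(M) = M - (-2 - 1/(3*(M + M)) + (⅓)*4) = M - (-2 - 1/(2*M)/3 + 4/3) = M - (-2 - 1/(6*M) + 4/3) = M - (-⅔ - 1/(6*M)) = M + (⅔ + 1/(6*M)) = ⅔ + M + 1/(6*M))
T(1389) - 2249924 = (⅔ + 1389 + (⅙)/1389) - 2249924 = (⅔ + 1389 + (⅙)*(1/1389)) - 2249924 = (⅔ + 1389 + 1/8334) - 2249924 = 11581483/8334 - 2249924 = -18739285133/8334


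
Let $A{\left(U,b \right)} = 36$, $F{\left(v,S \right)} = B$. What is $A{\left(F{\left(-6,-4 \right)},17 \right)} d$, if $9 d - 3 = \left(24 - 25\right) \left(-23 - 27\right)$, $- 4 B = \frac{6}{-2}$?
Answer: $212$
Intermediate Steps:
$B = \frac{3}{4}$ ($B = - \frac{6 \frac{1}{-2}}{4} = - \frac{6 \left(- \frac{1}{2}\right)}{4} = \left(- \frac{1}{4}\right) \left(-3\right) = \frac{3}{4} \approx 0.75$)
$F{\left(v,S \right)} = \frac{3}{4}$
$d = \frac{53}{9}$ ($d = \frac{1}{3} + \frac{\left(24 - 25\right) \left(-23 - 27\right)}{9} = \frac{1}{3} + \frac{\left(-1\right) \left(-50\right)}{9} = \frac{1}{3} + \frac{1}{9} \cdot 50 = \frac{1}{3} + \frac{50}{9} = \frac{53}{9} \approx 5.8889$)
$A{\left(F{\left(-6,-4 \right)},17 \right)} d = 36 \cdot \frac{53}{9} = 212$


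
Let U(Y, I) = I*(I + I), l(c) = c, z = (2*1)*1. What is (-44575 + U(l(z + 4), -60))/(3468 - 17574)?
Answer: 37375/14106 ≈ 2.6496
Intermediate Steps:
z = 2 (z = 2*1 = 2)
U(Y, I) = 2*I² (U(Y, I) = I*(2*I) = 2*I²)
(-44575 + U(l(z + 4), -60))/(3468 - 17574) = (-44575 + 2*(-60)²)/(3468 - 17574) = (-44575 + 2*3600)/(-14106) = (-44575 + 7200)*(-1/14106) = -37375*(-1/14106) = 37375/14106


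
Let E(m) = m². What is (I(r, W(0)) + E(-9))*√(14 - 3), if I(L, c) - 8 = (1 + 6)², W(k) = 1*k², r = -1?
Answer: 138*√11 ≈ 457.69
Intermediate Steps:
W(k) = k²
I(L, c) = 57 (I(L, c) = 8 + (1 + 6)² = 8 + 7² = 8 + 49 = 57)
(I(r, W(0)) + E(-9))*√(14 - 3) = (57 + (-9)²)*√(14 - 3) = (57 + 81)*√11 = 138*√11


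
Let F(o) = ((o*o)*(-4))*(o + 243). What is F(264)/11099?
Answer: -12849408/1009 ≈ -12735.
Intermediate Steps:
F(o) = -4*o²*(243 + o) (F(o) = (o²*(-4))*(243 + o) = (-4*o²)*(243 + o) = -4*o²*(243 + o))
F(264)/11099 = (4*264²*(-243 - 1*264))/11099 = (4*69696*(-243 - 264))*(1/11099) = (4*69696*(-507))*(1/11099) = -141343488*1/11099 = -12849408/1009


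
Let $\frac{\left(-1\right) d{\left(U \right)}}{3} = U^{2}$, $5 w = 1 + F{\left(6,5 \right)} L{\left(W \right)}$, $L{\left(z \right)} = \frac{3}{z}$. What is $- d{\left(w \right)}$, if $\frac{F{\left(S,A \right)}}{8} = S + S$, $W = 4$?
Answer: $\frac{15987}{25} \approx 639.48$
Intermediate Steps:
$F{\left(S,A \right)} = 16 S$ ($F{\left(S,A \right)} = 8 \left(S + S\right) = 8 \cdot 2 S = 16 S$)
$w = \frac{73}{5}$ ($w = \frac{1 + 16 \cdot 6 \cdot \frac{3}{4}}{5} = \frac{1 + 96 \cdot 3 \cdot \frac{1}{4}}{5} = \frac{1 + 96 \cdot \frac{3}{4}}{5} = \frac{1 + 72}{5} = \frac{1}{5} \cdot 73 = \frac{73}{5} \approx 14.6$)
$d{\left(U \right)} = - 3 U^{2}$
$- d{\left(w \right)} = - \left(-3\right) \left(\frac{73}{5}\right)^{2} = - \frac{\left(-3\right) 5329}{25} = \left(-1\right) \left(- \frac{15987}{25}\right) = \frac{15987}{25}$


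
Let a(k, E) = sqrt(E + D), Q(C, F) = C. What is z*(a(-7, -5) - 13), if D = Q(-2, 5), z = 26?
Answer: -338 + 26*I*sqrt(7) ≈ -338.0 + 68.79*I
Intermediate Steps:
D = -2
a(k, E) = sqrt(-2 + E) (a(k, E) = sqrt(E - 2) = sqrt(-2 + E))
z*(a(-7, -5) - 13) = 26*(sqrt(-2 - 5) - 13) = 26*(sqrt(-7) - 13) = 26*(I*sqrt(7) - 13) = 26*(-13 + I*sqrt(7)) = -338 + 26*I*sqrt(7)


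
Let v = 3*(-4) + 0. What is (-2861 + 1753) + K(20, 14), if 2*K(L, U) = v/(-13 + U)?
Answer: -1114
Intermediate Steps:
v = -12 (v = -12 + 0 = -12)
K(L, U) = -6/(-13 + U) (K(L, U) = (-12/(-13 + U))/2 = -6/(-13 + U))
(-2861 + 1753) + K(20, 14) = (-2861 + 1753) - 6/(-13 + 14) = -1108 - 6/1 = -1108 - 6*1 = -1108 - 6 = -1114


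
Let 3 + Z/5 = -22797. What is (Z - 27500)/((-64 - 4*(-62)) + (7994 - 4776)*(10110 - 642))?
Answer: -35375/7617052 ≈ -0.0046442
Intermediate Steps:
Z = -114000 (Z = -15 + 5*(-22797) = -15 - 113985 = -114000)
(Z - 27500)/((-64 - 4*(-62)) + (7994 - 4776)*(10110 - 642)) = (-114000 - 27500)/((-64 - 4*(-62)) + (7994 - 4776)*(10110 - 642)) = -141500/((-64 + 248) + 3218*9468) = -141500/(184 + 30468024) = -141500/30468208 = -141500*1/30468208 = -35375/7617052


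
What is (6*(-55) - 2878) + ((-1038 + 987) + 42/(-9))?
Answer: -9791/3 ≈ -3263.7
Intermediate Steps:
(6*(-55) - 2878) + ((-1038 + 987) + 42/(-9)) = (-330 - 2878) + (-51 - ⅑*42) = -3208 + (-51 - 14/3) = -3208 - 167/3 = -9791/3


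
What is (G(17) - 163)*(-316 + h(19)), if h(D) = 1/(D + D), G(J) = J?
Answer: 876511/19 ≈ 46132.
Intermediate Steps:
h(D) = 1/(2*D)
(G(17) - 163)*(-316 + h(19)) = (17 - 163)*(-316 + (½)/19) = -146*(-316 + (½)*(1/19)) = -146*(-316 + 1/38) = -146*(-12007/38) = 876511/19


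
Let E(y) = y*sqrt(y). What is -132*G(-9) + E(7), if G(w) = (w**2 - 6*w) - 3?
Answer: -17424 + 7*sqrt(7) ≈ -17405.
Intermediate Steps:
G(w) = -3 + w**2 - 6*w
E(y) = y**(3/2)
-132*G(-9) + E(7) = -132*(-3 + (-9)**2 - 6*(-9)) + 7**(3/2) = -132*(-3 + 81 + 54) + 7*sqrt(7) = -132*132 + 7*sqrt(7) = -17424 + 7*sqrt(7)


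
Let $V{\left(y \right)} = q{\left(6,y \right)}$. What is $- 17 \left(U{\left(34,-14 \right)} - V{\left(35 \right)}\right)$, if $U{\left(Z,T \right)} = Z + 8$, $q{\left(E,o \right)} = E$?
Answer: $-612$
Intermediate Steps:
$V{\left(y \right)} = 6$
$U{\left(Z,T \right)} = 8 + Z$
$- 17 \left(U{\left(34,-14 \right)} - V{\left(35 \right)}\right) = - 17 \left(\left(8 + 34\right) - 6\right) = - 17 \left(42 - 6\right) = \left(-17\right) 36 = -612$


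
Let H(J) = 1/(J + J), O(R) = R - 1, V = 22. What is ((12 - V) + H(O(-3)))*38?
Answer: -1539/4 ≈ -384.75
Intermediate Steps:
O(R) = -1 + R
H(J) = 1/(2*J)
((12 - V) + H(O(-3)))*38 = ((12 - 1*22) + 1/(2*(-1 - 3)))*38 = ((12 - 22) + (1/2)/(-4))*38 = (-10 + (1/2)*(-1/4))*38 = (-10 - 1/8)*38 = -81/8*38 = -1539/4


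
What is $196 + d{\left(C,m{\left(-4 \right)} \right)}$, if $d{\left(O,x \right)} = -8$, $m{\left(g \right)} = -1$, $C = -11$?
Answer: $188$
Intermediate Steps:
$196 + d{\left(C,m{\left(-4 \right)} \right)} = 196 - 8 = 188$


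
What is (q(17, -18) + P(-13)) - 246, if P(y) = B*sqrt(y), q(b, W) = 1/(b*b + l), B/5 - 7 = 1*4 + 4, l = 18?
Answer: -75521/307 + 75*I*sqrt(13) ≈ -246.0 + 270.42*I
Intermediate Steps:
B = 75 (B = 35 + 5*(1*4 + 4) = 35 + 5*(4 + 4) = 35 + 5*8 = 35 + 40 = 75)
q(b, W) = 1/(18 + b**2) (q(b, W) = 1/(b*b + 18) = 1/(b**2 + 18) = 1/(18 + b**2))
P(y) = 75*sqrt(y)
(q(17, -18) + P(-13)) - 246 = (1/(18 + 17**2) + 75*sqrt(-13)) - 246 = (1/(18 + 289) + 75*(I*sqrt(13))) - 246 = (1/307 + 75*I*sqrt(13)) - 246 = -75521/307 + 75*I*sqrt(13)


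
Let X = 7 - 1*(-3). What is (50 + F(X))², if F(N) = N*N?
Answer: 22500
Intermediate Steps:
X = 10 (X = 7 + 3 = 10)
F(N) = N²
(50 + F(X))² = (50 + 10²)² = (50 + 100)² = 150² = 22500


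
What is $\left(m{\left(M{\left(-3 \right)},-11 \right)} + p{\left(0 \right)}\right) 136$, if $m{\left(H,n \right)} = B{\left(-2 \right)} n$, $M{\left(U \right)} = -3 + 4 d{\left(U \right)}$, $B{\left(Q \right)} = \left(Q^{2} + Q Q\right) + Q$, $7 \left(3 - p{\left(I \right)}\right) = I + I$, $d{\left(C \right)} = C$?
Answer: $-8568$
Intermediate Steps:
$p{\left(I \right)} = 3 - \frac{2 I}{7}$ ($p{\left(I \right)} = 3 - \frac{I + I}{7} = 3 - \frac{2 I}{7}$)
$B{\left(Q \right)} = Q + 2 Q^{2}$ ($B{\left(Q \right)} = \left(Q^{2} + Q^{2}\right) + Q = 2 Q^{2} + Q = Q + 2 Q^{2}$)
$M{\left(U \right)} = -3 + 4 U$
$m{\left(H,n \right)} = 6 n$ ($m{\left(H,n \right)} = - 2 \left(1 + 2 \left(-2\right)\right) n = - 2 \left(1 - 4\right) n = \left(-2\right) \left(-3\right) n = 6 n$)
$\left(m{\left(M{\left(-3 \right)},-11 \right)} + p{\left(0 \right)}\right) 136 = \left(6 \left(-11\right) + \left(3 - 0\right)\right) 136 = \left(-66 + \left(3 + 0\right)\right) 136 = \left(-66 + 3\right) 136 = \left(-63\right) 136 = -8568$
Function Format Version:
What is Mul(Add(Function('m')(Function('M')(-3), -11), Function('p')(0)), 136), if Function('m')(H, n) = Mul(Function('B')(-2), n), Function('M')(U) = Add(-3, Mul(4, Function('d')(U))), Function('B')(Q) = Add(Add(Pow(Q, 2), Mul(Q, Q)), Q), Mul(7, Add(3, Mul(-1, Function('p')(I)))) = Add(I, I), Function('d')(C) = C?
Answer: -8568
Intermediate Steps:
Function('p')(I) = Add(3, Mul(Rational(-2, 7), I)) (Function('p')(I) = Add(3, Mul(Rational(-1, 7), Add(I, I))) = Add(3, Mul(Rational(-1, 7), Mul(2, I))) = Add(3, Mul(Rational(-2, 7), I)))
Function('B')(Q) = Add(Q, Mul(2, Pow(Q, 2))) (Function('B')(Q) = Add(Add(Pow(Q, 2), Pow(Q, 2)), Q) = Add(Mul(2, Pow(Q, 2)), Q) = Add(Q, Mul(2, Pow(Q, 2))))
Function('M')(U) = Add(-3, Mul(4, U))
Function('m')(H, n) = Mul(6, n) (Function('m')(H, n) = Mul(Mul(-2, Add(1, Mul(2, -2))), n) = Mul(Mul(-2, Add(1, -4)), n) = Mul(Mul(-2, -3), n) = Mul(6, n))
Mul(Add(Function('m')(Function('M')(-3), -11), Function('p')(0)), 136) = Mul(Add(Mul(6, -11), Add(3, Mul(Rational(-2, 7), 0))), 136) = Mul(Add(-66, Add(3, 0)), 136) = Mul(Add(-66, 3), 136) = Mul(-63, 136) = -8568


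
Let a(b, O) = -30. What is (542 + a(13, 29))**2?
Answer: 262144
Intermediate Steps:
(542 + a(13, 29))**2 = (542 - 30)**2 = 512**2 = 262144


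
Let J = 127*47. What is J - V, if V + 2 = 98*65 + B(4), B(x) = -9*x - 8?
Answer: -355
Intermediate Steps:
B(x) = -8 - 9*x
J = 5969
V = 6324 (V = -2 + (98*65 + (-8 - 9*4)) = -2 + (6370 + (-8 - 36)) = -2 + (6370 - 44) = -2 + 6326 = 6324)
J - V = 5969 - 1*6324 = 5969 - 6324 = -355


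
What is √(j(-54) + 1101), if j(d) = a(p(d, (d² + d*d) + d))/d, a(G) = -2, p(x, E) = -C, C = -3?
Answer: 4*√5574/9 ≈ 33.182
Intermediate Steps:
p(x, E) = 3 (p(x, E) = -1*(-3) = 3)
j(d) = -2/d
√(j(-54) + 1101) = √(-2/(-54) + 1101) = √(-2*(-1/54) + 1101) = √(1/27 + 1101) = √(29728/27) = 4*√5574/9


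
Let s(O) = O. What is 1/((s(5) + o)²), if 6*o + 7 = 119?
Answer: 9/5041 ≈ 0.0017854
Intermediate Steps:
o = 56/3 (o = -7/6 + (⅙)*119 = -7/6 + 119/6 = 56/3 ≈ 18.667)
1/((s(5) + o)²) = 1/((5 + 56/3)²) = 1/((71/3)²) = 1/(5041/9) = 9/5041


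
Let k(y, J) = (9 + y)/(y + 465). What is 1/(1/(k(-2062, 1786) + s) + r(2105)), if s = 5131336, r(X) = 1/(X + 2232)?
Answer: 35540611862365/8201671834 ≈ 4333.3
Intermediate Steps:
k(y, J) = (9 + y)/(465 + y)
r(X) = 1/(2232 + X)
1/(1/(k(-2062, 1786) + s) + r(2105)) = 1/(1/((9 - 2062)/(465 - 2062) + 5131336) + 1/(2232 + 2105)) = 1/(1/(-2053/(-1597) + 5131336) + 1/4337) = 1/(1/(-1/1597*(-2053) + 5131336) + 1/4337) = 1/(1/(2053/1597 + 5131336) + 1/4337) = 1/(1/(8194745645/1597) + 1/4337) = 1/(1597/8194745645 + 1/4337) = 1/(8201671834/35540611862365) = 35540611862365/8201671834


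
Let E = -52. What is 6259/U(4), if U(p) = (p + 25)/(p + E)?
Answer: -300432/29 ≈ -10360.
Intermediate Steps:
U(p) = (25 + p)/(-52 + p) (U(p) = (p + 25)/(p - 52) = (25 + p)/(-52 + p))
6259/U(4) = 6259/(((25 + 4)/(-52 + 4))) = 6259/((29/(-48))) = 6259/((-1/48*29)) = 6259/(-29/48) = 6259*(-48/29) = -300432/29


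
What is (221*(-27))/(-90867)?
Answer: 1989/30289 ≈ 0.065667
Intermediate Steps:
(221*(-27))/(-90867) = -5967*(-1/90867) = 1989/30289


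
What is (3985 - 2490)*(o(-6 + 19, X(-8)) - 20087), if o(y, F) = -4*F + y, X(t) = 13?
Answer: -30088370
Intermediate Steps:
o(y, F) = y - 4*F
(3985 - 2490)*(o(-6 + 19, X(-8)) - 20087) = (3985 - 2490)*(((-6 + 19) - 4*13) - 20087) = 1495*((13 - 52) - 20087) = 1495*(-39 - 20087) = 1495*(-20126) = -30088370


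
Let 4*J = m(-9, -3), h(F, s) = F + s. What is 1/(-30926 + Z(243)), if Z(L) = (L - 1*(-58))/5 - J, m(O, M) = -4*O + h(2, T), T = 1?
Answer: -20/617511 ≈ -3.2388e-5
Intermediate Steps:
m(O, M) = 3 - 4*O (m(O, M) = -4*O + (2 + 1) = -4*O + 3 = 3 - 4*O)
J = 39/4 (J = (3 - 4*(-9))/4 = (3 + 36)/4 = (¼)*39 = 39/4 ≈ 9.7500)
Z(L) = 37/20 + L/5 (Z(L) = (L - 1*(-58))/5 - 1*39/4 = (L + 58)*(⅕) - 39/4 = (58 + L)*(⅕) - 39/4 = (58/5 + L/5) - 39/4 = 37/20 + L/5)
1/(-30926 + Z(243)) = 1/(-30926 + (37/20 + (⅕)*243)) = 1/(-30926 + (37/20 + 243/5)) = 1/(-30926 + 1009/20) = 1/(-617511/20) = -20/617511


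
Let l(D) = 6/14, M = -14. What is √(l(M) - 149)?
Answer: 4*I*√455/7 ≈ 12.189*I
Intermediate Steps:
l(D) = 3/7 (l(D) = 6*(1/14) = 3/7)
√(l(M) - 149) = √(3/7 - 149) = √(-1040/7) = 4*I*√455/7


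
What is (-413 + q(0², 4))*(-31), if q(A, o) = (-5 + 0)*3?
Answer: 13268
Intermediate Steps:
q(A, o) = -15 (q(A, o) = -5*3 = -15)
(-413 + q(0², 4))*(-31) = (-413 - 15)*(-31) = -428*(-31) = 13268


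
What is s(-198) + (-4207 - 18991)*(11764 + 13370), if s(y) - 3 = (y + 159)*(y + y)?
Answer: -583043085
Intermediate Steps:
s(y) = 3 + 2*y*(159 + y) (s(y) = 3 + (y + 159)*(y + y) = 3 + (159 + y)*(2*y) = 3 + 2*y*(159 + y))
s(-198) + (-4207 - 18991)*(11764 + 13370) = (3 + 2*(-198)² + 318*(-198)) + (-4207 - 18991)*(11764 + 13370) = (3 + 2*39204 - 62964) - 23198*25134 = (3 + 78408 - 62964) - 583058532 = 15447 - 583058532 = -583043085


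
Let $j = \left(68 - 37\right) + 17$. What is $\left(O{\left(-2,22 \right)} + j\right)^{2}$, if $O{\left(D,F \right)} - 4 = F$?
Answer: $5476$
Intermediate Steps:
$O{\left(D,F \right)} = 4 + F$
$j = 48$ ($j = \left(68 - 37\right) + 17 = 31 + 17 = 48$)
$\left(O{\left(-2,22 \right)} + j\right)^{2} = \left(\left(4 + 22\right) + 48\right)^{2} = \left(26 + 48\right)^{2} = 74^{2} = 5476$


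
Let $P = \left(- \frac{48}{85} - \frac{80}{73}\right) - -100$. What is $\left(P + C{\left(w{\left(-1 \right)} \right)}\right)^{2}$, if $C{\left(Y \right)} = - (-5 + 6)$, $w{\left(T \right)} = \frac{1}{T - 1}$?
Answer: $\frac{364805128081}{38502025} \approx 9475.0$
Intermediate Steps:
$w{\left(T \right)} = \frac{1}{-1 + T}$
$C{\left(Y \right)} = -1$ ($C{\left(Y \right)} = \left(-1\right) 1 = -1$)
$P = \frac{610196}{6205}$ ($P = \left(\left(-48\right) \frac{1}{85} - \frac{80}{73}\right) + 100 = \left(- \frac{48}{85} - \frac{80}{73}\right) + 100 = - \frac{10304}{6205} + 100 = \frac{610196}{6205} \approx 98.339$)
$\left(P + C{\left(w{\left(-1 \right)} \right)}\right)^{2} = \left(\frac{610196}{6205} - 1\right)^{2} = \left(\frac{603991}{6205}\right)^{2} = \frac{364805128081}{38502025}$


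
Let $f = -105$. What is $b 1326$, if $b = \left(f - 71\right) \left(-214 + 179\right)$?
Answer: $8168160$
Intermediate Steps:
$b = 6160$ ($b = \left(-105 - 71\right) \left(-214 + 179\right) = \left(-176\right) \left(-35\right) = 6160$)
$b 1326 = 6160 \cdot 1326 = 8168160$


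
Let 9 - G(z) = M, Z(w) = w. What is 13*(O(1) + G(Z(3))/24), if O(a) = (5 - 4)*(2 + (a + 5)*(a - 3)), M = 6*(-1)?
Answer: -975/8 ≈ -121.88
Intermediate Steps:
M = -6
O(a) = 2 + (-3 + a)*(5 + a) (O(a) = 1*(2 + (5 + a)*(-3 + a)) = 1*(2 + (-3 + a)*(5 + a)) = 2 + (-3 + a)*(5 + a))
G(z) = 15 (G(z) = 9 - 1*(-6) = 9 + 6 = 15)
13*(O(1) + G(Z(3))/24) = 13*((-13 + 1**2 + 2*1) + 15/24) = 13*((-13 + 1 + 2) + 15*(1/24)) = 13*(-10 + 5/8) = 13*(-75/8) = -975/8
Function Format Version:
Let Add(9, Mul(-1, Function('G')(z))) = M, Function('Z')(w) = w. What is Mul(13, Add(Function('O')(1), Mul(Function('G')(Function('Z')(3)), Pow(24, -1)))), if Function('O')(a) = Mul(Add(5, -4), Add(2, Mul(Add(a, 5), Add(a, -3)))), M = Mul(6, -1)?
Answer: Rational(-975, 8) ≈ -121.88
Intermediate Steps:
M = -6
Function('O')(a) = Add(2, Mul(Add(-3, a), Add(5, a))) (Function('O')(a) = Mul(1, Add(2, Mul(Add(5, a), Add(-3, a)))) = Mul(1, Add(2, Mul(Add(-3, a), Add(5, a)))) = Add(2, Mul(Add(-3, a), Add(5, a))))
Function('G')(z) = 15 (Function('G')(z) = Add(9, Mul(-1, -6)) = Add(9, 6) = 15)
Mul(13, Add(Function('O')(1), Mul(Function('G')(Function('Z')(3)), Pow(24, -1)))) = Mul(13, Add(Add(-13, Pow(1, 2), Mul(2, 1)), Mul(15, Pow(24, -1)))) = Mul(13, Add(Add(-13, 1, 2), Mul(15, Rational(1, 24)))) = Mul(13, Add(-10, Rational(5, 8))) = Mul(13, Rational(-75, 8)) = Rational(-975, 8)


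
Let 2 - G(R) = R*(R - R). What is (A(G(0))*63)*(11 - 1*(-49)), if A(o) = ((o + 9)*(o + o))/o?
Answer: 83160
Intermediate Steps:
G(R) = 2 (G(R) = 2 - R*(R - R) = 2 - R*0 = 2 - 1*0 = 2 + 0 = 2)
A(o) = 18 + 2*o (A(o) = ((9 + o)*(2*o))/o = (2*o*(9 + o))/o = 18 + 2*o)
(A(G(0))*63)*(11 - 1*(-49)) = ((18 + 2*2)*63)*(11 - 1*(-49)) = ((18 + 4)*63)*(11 + 49) = (22*63)*60 = 1386*60 = 83160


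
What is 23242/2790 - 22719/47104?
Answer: 515702579/65710080 ≈ 7.8482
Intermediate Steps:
23242/2790 - 22719/47104 = 23242*(1/2790) - 22719*1/47104 = 11621/1395 - 22719/47104 = 515702579/65710080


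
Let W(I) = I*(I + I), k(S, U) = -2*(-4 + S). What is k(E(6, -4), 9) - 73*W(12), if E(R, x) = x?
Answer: -21008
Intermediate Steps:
k(S, U) = 8 - 2*S
W(I) = 2*I² (W(I) = I*(2*I) = 2*I²)
k(E(6, -4), 9) - 73*W(12) = (8 - 2*(-4)) - 146*12² = (8 + 8) - 146*144 = 16 - 73*288 = 16 - 21024 = -21008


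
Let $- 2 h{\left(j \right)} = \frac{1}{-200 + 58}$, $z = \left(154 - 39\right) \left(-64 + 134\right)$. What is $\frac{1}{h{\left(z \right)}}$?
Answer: $284$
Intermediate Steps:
$z = 8050$ ($z = 115 \cdot 70 = 8050$)
$h{\left(j \right)} = \frac{1}{284}$ ($h{\left(j \right)} = - \frac{1}{2 \left(-200 + 58\right)} = - \frac{1}{2 \left(-142\right)} = \left(- \frac{1}{2}\right) \left(- \frac{1}{142}\right) = \frac{1}{284}$)
$\frac{1}{h{\left(z \right)}} = \frac{1}{\frac{1}{284}} = 284$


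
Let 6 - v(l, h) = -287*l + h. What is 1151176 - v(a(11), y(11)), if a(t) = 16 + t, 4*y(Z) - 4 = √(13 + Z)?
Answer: 1143422 + √6/2 ≈ 1.1434e+6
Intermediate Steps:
y(Z) = 1 + √(13 + Z)/4
v(l, h) = 6 - h + 287*l (v(l, h) = 6 - (-287*l + h) = 6 - (h - 287*l) = 6 + (-h + 287*l) = 6 - h + 287*l)
1151176 - v(a(11), y(11)) = 1151176 - (6 - (1 + √(13 + 11)/4) + 287*(16 + 11)) = 1151176 - (6 - (1 + √24/4) + 287*27) = 1151176 - (6 - (1 + (2*√6)/4) + 7749) = 1151176 - (6 - (1 + √6/2) + 7749) = 1151176 - (6 + (-1 - √6/2) + 7749) = 1151176 - (7754 - √6/2) = 1151176 + (-7754 + √6/2) = 1143422 + √6/2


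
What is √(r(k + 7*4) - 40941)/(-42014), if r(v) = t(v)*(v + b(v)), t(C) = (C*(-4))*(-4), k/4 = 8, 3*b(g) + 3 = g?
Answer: -√34899/42014 ≈ -0.0044464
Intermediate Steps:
b(g) = -1 + g/3
k = 32 (k = 4*8 = 32)
t(C) = 16*C (t(C) = -4*C*(-4) = 16*C)
r(v) = 16*v*(-1 + 4*v/3) (r(v) = (16*v)*(v + (-1 + v/3)) = (16*v)*(-1 + 4*v/3) = 16*v*(-1 + 4*v/3))
√(r(k + 7*4) - 40941)/(-42014) = √(16*(32 + 7*4)*(-3 + 4*(32 + 7*4))/3 - 40941)/(-42014) = √(16*(32 + 28)*(-3 + 4*(32 + 28))/3 - 40941)*(-1/42014) = √((16/3)*60*(-3 + 4*60) - 40941)*(-1/42014) = √((16/3)*60*(-3 + 240) - 40941)*(-1/42014) = √((16/3)*60*237 - 40941)*(-1/42014) = √(75840 - 40941)*(-1/42014) = √34899*(-1/42014) = -√34899/42014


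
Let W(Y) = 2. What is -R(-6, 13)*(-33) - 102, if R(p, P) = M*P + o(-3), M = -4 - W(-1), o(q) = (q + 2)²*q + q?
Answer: -2874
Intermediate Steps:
o(q) = q + q*(2 + q)² (o(q) = (2 + q)²*q + q = q*(2 + q)² + q = q + q*(2 + q)²)
M = -6 (M = -4 - 1*2 = -4 - 2 = -6)
R(p, P) = -6 - 6*P (R(p, P) = -6*P - 3*(1 + (2 - 3)²) = -6*P - 3*(1 + (-1)²) = -6*P - 3*(1 + 1) = -6*P - 3*2 = -6*P - 6 = -6 - 6*P)
-R(-6, 13)*(-33) - 102 = -(-6 - 6*13)*(-33) - 102 = -(-6 - 78)*(-33) - 102 = -1*(-84)*(-33) - 102 = 84*(-33) - 102 = -2772 - 102 = -2874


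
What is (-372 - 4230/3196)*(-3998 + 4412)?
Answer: -2627451/17 ≈ -1.5456e+5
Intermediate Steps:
(-372 - 4230/3196)*(-3998 + 4412) = (-372 - 4230*1/3196)*414 = (-372 - 45/34)*414 = -12693/34*414 = -2627451/17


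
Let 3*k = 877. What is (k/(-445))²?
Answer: 769129/1782225 ≈ 0.43156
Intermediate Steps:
k = 877/3 (k = (⅓)*877 = 877/3 ≈ 292.33)
(k/(-445))² = ((877/3)/(-445))² = ((877/3)*(-1/445))² = (-877/1335)² = 769129/1782225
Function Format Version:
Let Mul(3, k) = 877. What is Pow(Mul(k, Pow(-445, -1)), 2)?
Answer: Rational(769129, 1782225) ≈ 0.43156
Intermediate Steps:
k = Rational(877, 3) (k = Mul(Rational(1, 3), 877) = Rational(877, 3) ≈ 292.33)
Pow(Mul(k, Pow(-445, -1)), 2) = Pow(Mul(Rational(877, 3), Pow(-445, -1)), 2) = Pow(Mul(Rational(877, 3), Rational(-1, 445)), 2) = Pow(Rational(-877, 1335), 2) = Rational(769129, 1782225)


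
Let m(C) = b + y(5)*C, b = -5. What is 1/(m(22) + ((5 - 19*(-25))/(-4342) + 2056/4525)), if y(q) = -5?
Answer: -9823775/1126356549 ≈ -0.0087217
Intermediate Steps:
m(C) = -5 - 5*C
1/(m(22) + ((5 - 19*(-25))/(-4342) + 2056/4525)) = 1/((-5 - 5*22) + ((5 - 19*(-25))/(-4342) + 2056/4525)) = 1/((-5 - 110) + ((5 + 475)*(-1/4342) + 2056*(1/4525))) = 1/(-115 + (480*(-1/4342) + 2056/4525)) = 1/(-115 + (-240/2171 + 2056/4525)) = 1/(-115 + 3377576/9823775) = 1/(-1126356549/9823775) = -9823775/1126356549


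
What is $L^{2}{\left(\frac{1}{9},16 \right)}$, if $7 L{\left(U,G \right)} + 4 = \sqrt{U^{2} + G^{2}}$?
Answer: $\frac{\left(36 - \sqrt{20737}\right)^{2}}{3969} \approx 2.939$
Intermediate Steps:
$L{\left(U,G \right)} = - \frac{4}{7} + \frac{\sqrt{G^{2} + U^{2}}}{7}$ ($L{\left(U,G \right)} = - \frac{4}{7} + \frac{\sqrt{U^{2} + G^{2}}}{7} = - \frac{4}{7} + \frac{\sqrt{G^{2} + U^{2}}}{7}$)
$L^{2}{\left(\frac{1}{9},16 \right)} = \left(- \frac{4}{7} + \frac{\sqrt{16^{2} + \left(\frac{1}{9}\right)^{2}}}{7}\right)^{2} = \left(- \frac{4}{7} + \frac{\sqrt{256 + \left(\frac{1}{9}\right)^{2}}}{7}\right)^{2} = \left(- \frac{4}{7} + \frac{\sqrt{256 + \frac{1}{81}}}{7}\right)^{2} = \left(- \frac{4}{7} + \frac{\sqrt{\frac{20737}{81}}}{7}\right)^{2} = \left(- \frac{4}{7} + \frac{\frac{1}{9} \sqrt{20737}}{7}\right)^{2} = \left(- \frac{4}{7} + \frac{\sqrt{20737}}{63}\right)^{2}$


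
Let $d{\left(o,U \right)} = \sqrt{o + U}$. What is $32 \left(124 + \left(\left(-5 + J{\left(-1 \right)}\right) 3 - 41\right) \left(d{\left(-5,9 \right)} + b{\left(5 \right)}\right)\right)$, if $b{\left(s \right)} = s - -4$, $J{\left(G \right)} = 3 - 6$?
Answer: $-18912$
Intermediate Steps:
$J{\left(G \right)} = -3$ ($J{\left(G \right)} = 3 - 6 = -3$)
$b{\left(s \right)} = 4 + s$ ($b{\left(s \right)} = s + 4 = 4 + s$)
$d{\left(o,U \right)} = \sqrt{U + o}$
$32 \left(124 + \left(\left(-5 + J{\left(-1 \right)}\right) 3 - 41\right) \left(d{\left(-5,9 \right)} + b{\left(5 \right)}\right)\right) = 32 \left(124 + \left(\left(-5 - 3\right) 3 - 41\right) \left(\sqrt{9 - 5} + \left(4 + 5\right)\right)\right) = 32 \left(124 + \left(\left(-8\right) 3 - 41\right) \left(\sqrt{4} + 9\right)\right) = 32 \left(124 + \left(-24 - 41\right) \left(2 + 9\right)\right) = 32 \left(124 - 715\right) = 32 \left(-591\right) = -18912$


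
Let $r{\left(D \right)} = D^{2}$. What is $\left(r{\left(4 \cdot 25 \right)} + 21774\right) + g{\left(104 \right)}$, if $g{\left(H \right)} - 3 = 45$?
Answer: $31822$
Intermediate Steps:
$g{\left(H \right)} = 48$ ($g{\left(H \right)} = 3 + 45 = 48$)
$\left(r{\left(4 \cdot 25 \right)} + 21774\right) + g{\left(104 \right)} = \left(\left(4 \cdot 25\right)^{2} + 21774\right) + 48 = \left(100^{2} + 21774\right) + 48 = \left(10000 + 21774\right) + 48 = 31774 + 48 = 31822$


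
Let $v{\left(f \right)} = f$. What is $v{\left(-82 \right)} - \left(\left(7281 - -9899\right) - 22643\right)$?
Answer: $5381$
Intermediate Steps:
$v{\left(-82 \right)} - \left(\left(7281 - -9899\right) - 22643\right) = -82 - \left(\left(7281 - -9899\right) - 22643\right) = -82 - \left(\left(7281 + 9899\right) - 22643\right) = -82 - \left(17180 - 22643\right) = -82 - -5463 = -82 + 5463 = 5381$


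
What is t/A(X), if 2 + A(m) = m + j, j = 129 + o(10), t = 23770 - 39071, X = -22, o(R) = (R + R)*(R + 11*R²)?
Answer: -15301/22305 ≈ -0.68599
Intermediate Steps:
o(R) = 2*R*(R + 11*R²) (o(R) = (2*R)*(R + 11*R²) = 2*R*(R + 11*R²))
t = -15301
j = 22329 (j = 129 + 10²*(2 + 22*10) = 129 + 100*(2 + 220) = 129 + 100*222 = 129 + 22200 = 22329)
A(m) = 22327 + m (A(m) = -2 + (m + 22329) = -2 + (22329 + m) = 22327 + m)
t/A(X) = -15301/(22327 - 22) = -15301/22305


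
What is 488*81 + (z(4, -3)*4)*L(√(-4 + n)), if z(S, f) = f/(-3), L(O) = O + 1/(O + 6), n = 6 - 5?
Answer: 513872/13 + 152*I*√3/39 ≈ 39529.0 + 6.7506*I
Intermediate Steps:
n = 1
L(O) = O + 1/(6 + O)
z(S, f) = -f/3 (z(S, f) = f*(-⅓) = -f/3)
488*81 + (z(4, -3)*4)*L(√(-4 + n)) = 488*81 + (-⅓*(-3)*4)*((1 + (√(-4 + 1))² + 6*√(-4 + 1))/(6 + √(-4 + 1))) = 39528 + (1*4)*((1 + (√(-3))² + 6*√(-3))/(6 + √(-3))) = 39528 + 4*((1 + (I*√3)² + 6*(I*√3))/(6 + I*√3)) = 39528 + 4*((1 - 3 + 6*I*√3)/(6 + I*√3)) = 39528 + 4*((-2 + 6*I*√3)/(6 + I*√3)) = 39528 + 4*(-2 + 6*I*√3)/(6 + I*√3)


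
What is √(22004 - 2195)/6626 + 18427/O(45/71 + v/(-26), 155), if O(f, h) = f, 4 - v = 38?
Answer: 17008121/1792 + 3*√2201/6626 ≈ 9491.2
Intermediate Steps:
v = -34 (v = 4 - 1*38 = 4 - 38 = -34)
√(22004 - 2195)/6626 + 18427/O(45/71 + v/(-26), 155) = √(22004 - 2195)/6626 + 18427/(45/71 - 34/(-26)) = √19809*(1/6626) + 18427/(45*(1/71) - 34*(-1/26)) = (3*√2201)*(1/6626) + 18427/(45/71 + 17/13) = 3*√2201/6626 + 18427/(1792/923) = 3*√2201/6626 + 18427*(923/1792) = 3*√2201/6626 + 17008121/1792 = 17008121/1792 + 3*√2201/6626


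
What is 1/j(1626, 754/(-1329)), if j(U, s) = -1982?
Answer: -1/1982 ≈ -0.00050454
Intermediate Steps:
1/j(1626, 754/(-1329)) = 1/(-1982) = -1/1982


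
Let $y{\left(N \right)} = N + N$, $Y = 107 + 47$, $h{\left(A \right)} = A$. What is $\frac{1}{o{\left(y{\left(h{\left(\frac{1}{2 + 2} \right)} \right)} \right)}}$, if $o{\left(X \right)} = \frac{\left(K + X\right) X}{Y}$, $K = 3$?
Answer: $88$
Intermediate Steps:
$Y = 154$
$y{\left(N \right)} = 2 N$
$o{\left(X \right)} = \frac{X \left(3 + X\right)}{154}$ ($o{\left(X \right)} = \frac{\left(3 + X\right) X}{154} = X \left(3 + X\right) \frac{1}{154} = \frac{X \left(3 + X\right)}{154}$)
$\frac{1}{o{\left(y{\left(h{\left(\frac{1}{2 + 2} \right)} \right)} \right)}} = \frac{1}{\frac{1}{154} \frac{2}{2 + 2} \left(3 + \frac{2}{2 + 2}\right)} = \frac{1}{\frac{1}{154} \cdot \frac{2}{4} \left(3 + \frac{2}{4}\right)} = \frac{1}{\frac{1}{154} \cdot 2 \cdot \frac{1}{4} \left(3 + 2 \cdot \frac{1}{4}\right)} = \frac{1}{\frac{1}{154} \cdot \frac{1}{2} \left(3 + \frac{1}{2}\right)} = \frac{1}{\frac{1}{154} \cdot \frac{1}{2} \cdot \frac{7}{2}} = \frac{1}{\frac{1}{88}} = 88$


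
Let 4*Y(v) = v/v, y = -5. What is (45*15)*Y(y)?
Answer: 675/4 ≈ 168.75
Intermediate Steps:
Y(v) = ¼ (Y(v) = (v/v)/4 = (¼)*1 = ¼)
(45*15)*Y(y) = (45*15)*(¼) = 675*(¼) = 675/4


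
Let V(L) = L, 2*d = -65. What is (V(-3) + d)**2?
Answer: 5041/4 ≈ 1260.3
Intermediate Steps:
d = -65/2 (d = (1/2)*(-65) = -65/2 ≈ -32.500)
(V(-3) + d)**2 = (-3 - 65/2)**2 = (-71/2)**2 = 5041/4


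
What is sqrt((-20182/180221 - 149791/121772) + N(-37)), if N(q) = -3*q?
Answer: sqrt(13203397129776716482151)/10972935806 ≈ 10.472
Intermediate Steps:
sqrt((-20182/180221 - 149791/121772) + N(-37)) = sqrt((-20182/180221 - 149791/121772) - 3*(-37)) = sqrt((-20182*1/180221 - 149791*1/121772) + 111) = sqrt((-20182/180221 - 149791/121772) + 111) = sqrt(-29453086315/21945871612 + 111) = sqrt(2406538662617/21945871612) = sqrt(13203397129776716482151)/10972935806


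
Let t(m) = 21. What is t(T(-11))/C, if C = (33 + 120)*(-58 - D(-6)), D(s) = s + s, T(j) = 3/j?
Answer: -7/2346 ≈ -0.0029838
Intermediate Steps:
D(s) = 2*s
C = -7038 (C = (33 + 120)*(-58 - 2*(-6)) = 153*(-58 - 1*(-12)) = 153*(-58 + 12) = 153*(-46) = -7038)
t(T(-11))/C = 21/(-7038) = 21*(-1/7038) = -7/2346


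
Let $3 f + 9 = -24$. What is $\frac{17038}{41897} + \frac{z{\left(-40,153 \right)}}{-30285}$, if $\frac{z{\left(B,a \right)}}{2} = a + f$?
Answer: $\frac{504097082}{1268850645} \approx 0.39729$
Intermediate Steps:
$f = -11$ ($f = -3 + \frac{1}{3} \left(-24\right) = -3 - 8 = -11$)
$z{\left(B,a \right)} = -22 + 2 a$ ($z{\left(B,a \right)} = 2 \left(a - 11\right) = 2 \left(-11 + a\right) = -22 + 2 a$)
$\frac{17038}{41897} + \frac{z{\left(-40,153 \right)}}{-30285} = \frac{17038}{41897} + \frac{-22 + 2 \cdot 153}{-30285} = 17038 \cdot \frac{1}{41897} + \left(-22 + 306\right) \left(- \frac{1}{30285}\right) = \frac{17038}{41897} + 284 \left(- \frac{1}{30285}\right) = \frac{17038}{41897} - \frac{284}{30285} = \frac{504097082}{1268850645}$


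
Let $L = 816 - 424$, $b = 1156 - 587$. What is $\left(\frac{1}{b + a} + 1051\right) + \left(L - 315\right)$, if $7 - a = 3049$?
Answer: $\frac{2789543}{2473} \approx 1128.0$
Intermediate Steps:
$b = 569$ ($b = 1156 - 587 = 569$)
$a = -3042$ ($a = 7 - 3049 = -3042$)
$L = 392$
$\left(\frac{1}{b + a} + 1051\right) + \left(L - 315\right) = \left(\frac{1}{569 - 3042} + 1051\right) + \left(392 - 315\right) = \left(\frac{1}{-2473} + 1051\right) + \left(392 - 315\right) = \left(- \frac{1}{2473} + 1051\right) + 77 = \frac{2599122}{2473} + 77 = \frac{2789543}{2473}$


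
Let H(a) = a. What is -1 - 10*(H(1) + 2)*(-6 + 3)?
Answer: 89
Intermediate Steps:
-1 - 10*(H(1) + 2)*(-6 + 3) = -1 - 10*(1 + 2)*(-6 + 3) = -1 - 30*(-3) = -1 - 10*(-9) = -1 + 90 = 89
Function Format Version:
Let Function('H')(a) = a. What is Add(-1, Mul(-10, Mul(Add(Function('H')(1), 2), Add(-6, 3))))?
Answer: 89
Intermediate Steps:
Add(-1, Mul(-10, Mul(Add(Function('H')(1), 2), Add(-6, 3)))) = Add(-1, Mul(-10, Mul(Add(1, 2), Add(-6, 3)))) = Add(-1, Mul(-10, Mul(3, -3))) = Add(-1, Mul(-10, -9)) = Add(-1, 90) = 89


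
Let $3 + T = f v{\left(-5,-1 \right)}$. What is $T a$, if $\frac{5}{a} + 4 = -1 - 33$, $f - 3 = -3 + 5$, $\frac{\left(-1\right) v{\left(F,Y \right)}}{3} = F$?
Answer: $- \frac{180}{19} \approx -9.4737$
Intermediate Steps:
$v{\left(F,Y \right)} = - 3 F$
$f = 5$ ($f = 3 + \left(-3 + 5\right) = 3 + 2 = 5$)
$a = - \frac{5}{38}$ ($a = \frac{5}{-4 - 34} = \frac{5}{-38} = 5 \left(- \frac{1}{38}\right) = - \frac{5}{38} \approx -0.13158$)
$T = 72$ ($T = -3 + 5 \left(\left(-3\right) \left(-5\right)\right) = -3 + 5 \cdot 15 = -3 + 75 = 72$)
$T a = 72 \left(- \frac{5}{38}\right) = - \frac{180}{19}$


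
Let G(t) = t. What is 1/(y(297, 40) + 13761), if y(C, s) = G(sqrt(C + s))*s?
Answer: 13761/188825921 - 40*sqrt(337)/188825921 ≈ 6.8988e-5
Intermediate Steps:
y(C, s) = s*sqrt(C + s) (y(C, s) = sqrt(C + s)*s = s*sqrt(C + s))
1/(y(297, 40) + 13761) = 1/(40*sqrt(297 + 40) + 13761) = 1/(40*sqrt(337) + 13761) = 1/(13761 + 40*sqrt(337))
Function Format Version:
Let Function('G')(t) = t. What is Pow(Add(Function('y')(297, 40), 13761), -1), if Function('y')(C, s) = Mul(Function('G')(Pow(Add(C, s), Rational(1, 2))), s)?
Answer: Add(Rational(13761, 188825921), Mul(Rational(-40, 188825921), Pow(337, Rational(1, 2)))) ≈ 6.8988e-5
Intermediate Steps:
Function('y')(C, s) = Mul(s, Pow(Add(C, s), Rational(1, 2))) (Function('y')(C, s) = Mul(Pow(Add(C, s), Rational(1, 2)), s) = Mul(s, Pow(Add(C, s), Rational(1, 2))))
Pow(Add(Function('y')(297, 40), 13761), -1) = Pow(Add(Mul(40, Pow(Add(297, 40), Rational(1, 2))), 13761), -1) = Pow(Add(Mul(40, Pow(337, Rational(1, 2))), 13761), -1) = Pow(Add(13761, Mul(40, Pow(337, Rational(1, 2)))), -1)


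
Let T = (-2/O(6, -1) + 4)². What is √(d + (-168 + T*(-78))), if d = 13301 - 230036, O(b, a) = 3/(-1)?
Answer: I*√1967415/3 ≈ 467.55*I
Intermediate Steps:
O(b, a) = -3 (O(b, a) = 3*(-1) = -3)
T = 196/9 (T = (-2/(-3) + 4)² = (-2*(-⅓) + 4)² = (⅔ + 4)² = (14/3)² = 196/9 ≈ 21.778)
d = -216735
√(d + (-168 + T*(-78))) = √(-216735 + (-168 + (196/9)*(-78))) = √(-216735 + (-168 - 5096/3)) = √(-216735 - 5600/3) = √(-655805/3) = I*√1967415/3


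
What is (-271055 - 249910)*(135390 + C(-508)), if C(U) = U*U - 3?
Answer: -204974200215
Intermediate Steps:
C(U) = -3 + U**2 (C(U) = U**2 - 3 = -3 + U**2)
(-271055 - 249910)*(135390 + C(-508)) = (-271055 - 249910)*(135390 + (-3 + (-508)**2)) = -520965*(135390 + (-3 + 258064)) = -520965*(135390 + 258061) = -520965*393451 = -204974200215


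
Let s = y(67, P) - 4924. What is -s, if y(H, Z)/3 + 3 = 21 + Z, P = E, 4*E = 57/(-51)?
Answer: 331217/68 ≈ 4870.8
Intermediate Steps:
E = -19/68 (E = (57/(-51))/4 = (57*(-1/51))/4 = (¼)*(-19/17) = -19/68 ≈ -0.27941)
P = -19/68 ≈ -0.27941
y(H, Z) = 54 + 3*Z (y(H, Z) = -9 + 3*(21 + Z) = -9 + (63 + 3*Z) = 54 + 3*Z)
s = -331217/68 (s = (54 + 3*(-19/68)) - 4924 = (54 - 57/68) - 4924 = 3615/68 - 4924 = -331217/68 ≈ -4870.8)
-s = -1*(-331217/68) = 331217/68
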